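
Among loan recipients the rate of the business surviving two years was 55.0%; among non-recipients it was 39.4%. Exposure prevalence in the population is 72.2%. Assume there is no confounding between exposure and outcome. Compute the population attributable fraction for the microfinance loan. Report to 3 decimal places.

p₁ = 0.55, p₀ = 0.394.
Overall risk P(Y=1) = π·p₁ + (1−π)·p₀ = 0.722×0.55 + 0.278×0.394 = 0.50663.
Under exogeneity, PAF = [P(Y=1) − p₀] / P(Y=1).
PAF = (0.50663 − 0.394) / 0.50663 ≈ 0.2223

PAF ≈ 0.222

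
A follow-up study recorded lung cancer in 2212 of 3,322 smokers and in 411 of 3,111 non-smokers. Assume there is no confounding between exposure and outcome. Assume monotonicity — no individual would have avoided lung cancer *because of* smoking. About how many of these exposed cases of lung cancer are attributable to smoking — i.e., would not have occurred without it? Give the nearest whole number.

about 1773 cases

p₁ = P(outcome | exposed) = 2212/3322 = 0.66586
p₀ = P(outcome | unexposed) = 411/3111 = 0.13211
PN = (p₁ − p₀)/p₁ = (0.66586 − 0.13211) / 0.66586 ≈ 0.80159.
Attributable cases ≈ PN × (exposed cases) = 0.80159 × 2212 ≈ 1773.12.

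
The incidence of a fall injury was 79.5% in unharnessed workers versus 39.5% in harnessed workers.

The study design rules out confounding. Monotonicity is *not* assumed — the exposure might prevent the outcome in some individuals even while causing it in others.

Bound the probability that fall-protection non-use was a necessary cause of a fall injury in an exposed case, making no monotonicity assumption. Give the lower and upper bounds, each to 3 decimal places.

0.503 ≤ PN ≤ 0.761

p₁ = 0.795, p₀ = 0.395.
Under exogeneity alone the bounds on PN are max{0,(p₁−p₀)/p₁} ≤ PN ≤ min{1,(1−p₀)/p₁}.
  lower = (p₁ − p₀)/p₁ = 0.4 / 0.795 ≈ 0.5031
  upper = min{1, (1 − p₀)/p₁} = 0.605 / 0.795 ≈ 0.7610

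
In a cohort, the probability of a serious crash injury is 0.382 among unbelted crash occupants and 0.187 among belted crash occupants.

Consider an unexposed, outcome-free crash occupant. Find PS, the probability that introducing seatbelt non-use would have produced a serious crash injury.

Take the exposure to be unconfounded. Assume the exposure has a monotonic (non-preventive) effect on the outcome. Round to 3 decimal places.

Let p₁ = 0.382, p₀ = 0.187.
Under exogeneity and monotonicity, PS = (p₁ − p₀) / (1 − p₀).
PS = (0.382 − 0.187) / (1 − 0.187) = 0.195 / 0.813 ≈ 0.2399

PS ≈ 0.240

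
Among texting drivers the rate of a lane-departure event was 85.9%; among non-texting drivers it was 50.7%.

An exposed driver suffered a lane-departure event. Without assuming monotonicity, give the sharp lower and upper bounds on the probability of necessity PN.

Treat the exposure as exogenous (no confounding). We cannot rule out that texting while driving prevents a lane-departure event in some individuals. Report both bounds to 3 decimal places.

p₁ = 0.859, p₀ = 0.507.
Under exogeneity alone the bounds on PN are max{0,(p₁−p₀)/p₁} ≤ PN ≤ min{1,(1−p₀)/p₁}.
  lower = (p₁ − p₀)/p₁ = 0.352 / 0.859 ≈ 0.4098
  upper = min{1, (1 − p₀)/p₁} = 0.493 / 0.859 ≈ 0.5739

0.410 ≤ PN ≤ 0.574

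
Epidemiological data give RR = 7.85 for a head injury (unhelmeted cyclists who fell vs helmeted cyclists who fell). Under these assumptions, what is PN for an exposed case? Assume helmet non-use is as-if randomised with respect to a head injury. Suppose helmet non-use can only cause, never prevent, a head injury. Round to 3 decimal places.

Under exogeneity and monotonicity, PN = (RR − 1) / RR = 1 − 1/RR.
PN = (7.85 − 1) / 7.85 = 6.85 / 7.85 ≈ 0.8726

PN ≈ 0.873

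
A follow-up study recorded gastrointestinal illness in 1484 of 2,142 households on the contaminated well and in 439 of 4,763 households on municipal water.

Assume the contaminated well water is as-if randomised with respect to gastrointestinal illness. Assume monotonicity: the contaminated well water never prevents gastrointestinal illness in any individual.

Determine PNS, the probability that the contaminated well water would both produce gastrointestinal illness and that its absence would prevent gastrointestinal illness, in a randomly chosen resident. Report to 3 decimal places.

p₁ = P(outcome | exposed) = 1484/2142 = 0.69281
p₀ = P(outcome | unexposed) = 439/4763 = 0.092169
Under exogeneity and monotonicity, PNS = p₁ − p₀.
PNS = 0.69281 − 0.092169 = 0.60064

PNS ≈ 0.601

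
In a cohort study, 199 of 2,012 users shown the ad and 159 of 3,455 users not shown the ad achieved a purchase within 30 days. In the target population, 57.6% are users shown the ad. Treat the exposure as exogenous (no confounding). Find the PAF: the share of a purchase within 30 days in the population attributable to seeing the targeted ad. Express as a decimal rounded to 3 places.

p₁ = P(outcome | exposed) = 199/2012 = 0.098907
p₀ = P(outcome | unexposed) = 159/3455 = 0.04602
Overall risk P(Y=1) = π·p₁ + (1−π)·p₀ = 0.576×0.098907 + 0.424×0.04602 = 0.076483.
Under exogeneity, PAF = [P(Y=1) − p₀] / P(Y=1).
PAF = (0.076483 − 0.04602) / 0.076483 ≈ 0.3983

PAF ≈ 0.398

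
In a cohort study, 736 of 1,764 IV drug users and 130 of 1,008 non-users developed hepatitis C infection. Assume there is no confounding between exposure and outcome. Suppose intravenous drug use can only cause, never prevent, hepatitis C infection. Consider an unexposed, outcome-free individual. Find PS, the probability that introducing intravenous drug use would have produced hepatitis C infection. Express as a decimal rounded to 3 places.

PS ≈ 0.331

p₁ = P(outcome | exposed) = 736/1764 = 0.41723
p₀ = P(outcome | unexposed) = 130/1008 = 0.12897
Under exogeneity and monotonicity, PS = (p₁ − p₀) / (1 − p₀).
PS = (0.41723 − 0.12897) / (1 − 0.12897) = 0.28827 / 0.87103 ≈ 0.3309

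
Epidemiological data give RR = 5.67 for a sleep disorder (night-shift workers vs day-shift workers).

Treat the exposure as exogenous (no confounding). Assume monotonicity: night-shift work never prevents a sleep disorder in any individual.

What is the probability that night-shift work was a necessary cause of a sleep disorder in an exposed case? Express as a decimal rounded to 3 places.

Under exogeneity and monotonicity, PN = (RR − 1) / RR = 1 − 1/RR.
PN = (5.67 − 1) / 5.67 = 4.67 / 5.67 ≈ 0.8236

PN ≈ 0.824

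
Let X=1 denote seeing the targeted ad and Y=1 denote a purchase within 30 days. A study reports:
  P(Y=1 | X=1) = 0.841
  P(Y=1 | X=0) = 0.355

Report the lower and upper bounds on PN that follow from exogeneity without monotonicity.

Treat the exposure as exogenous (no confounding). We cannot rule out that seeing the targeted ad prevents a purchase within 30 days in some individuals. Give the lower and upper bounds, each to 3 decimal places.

Let p₁ = 0.841, p₀ = 0.355.
Under exogeneity alone the bounds on PN are max{0,(p₁−p₀)/p₁} ≤ PN ≤ min{1,(1−p₀)/p₁}.
  lower = (p₁ − p₀)/p₁ = 0.486 / 0.841 ≈ 0.5779
  upper = min{1, (1 − p₀)/p₁} = 0.645 / 0.841 ≈ 0.7669

0.578 ≤ PN ≤ 0.767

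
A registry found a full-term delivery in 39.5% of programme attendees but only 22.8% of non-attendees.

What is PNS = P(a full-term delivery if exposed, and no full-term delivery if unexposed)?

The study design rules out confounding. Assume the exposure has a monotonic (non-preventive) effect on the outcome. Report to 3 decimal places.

PNS ≈ 0.167

p₁ = 0.395, p₀ = 0.228.
Under exogeneity and monotonicity, PNS = p₁ − p₀.
PNS = 0.395 − 0.228 = 0.167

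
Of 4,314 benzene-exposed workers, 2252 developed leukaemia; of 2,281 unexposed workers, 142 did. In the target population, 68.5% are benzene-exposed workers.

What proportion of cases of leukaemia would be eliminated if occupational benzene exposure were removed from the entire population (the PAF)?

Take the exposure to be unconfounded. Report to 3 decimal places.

PAF ≈ 0.835

p₁ = P(outcome | exposed) = 2252/4314 = 0.52202
p₀ = P(outcome | unexposed) = 142/2281 = 0.062253
Overall risk P(Y=1) = π·p₁ + (1−π)·p₀ = 0.685×0.52202 + 0.315×0.062253 = 0.37719.
Under exogeneity, PAF = [P(Y=1) − p₀] / P(Y=1).
PAF = (0.37719 − 0.062253) / 0.37719 ≈ 0.8350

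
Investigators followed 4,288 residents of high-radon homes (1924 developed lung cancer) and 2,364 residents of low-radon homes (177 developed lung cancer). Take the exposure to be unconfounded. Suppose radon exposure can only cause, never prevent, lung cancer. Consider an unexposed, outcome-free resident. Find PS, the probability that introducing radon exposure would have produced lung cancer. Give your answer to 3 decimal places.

PS ≈ 0.404

p₁ = P(outcome | exposed) = 1924/4288 = 0.44869
p₀ = P(outcome | unexposed) = 177/2364 = 0.074873
Under exogeneity and monotonicity, PS = (p₁ − p₀) / (1 − p₀).
PS = (0.44869 − 0.074873) / (1 − 0.074873) = 0.37382 / 0.92513 ≈ 0.4041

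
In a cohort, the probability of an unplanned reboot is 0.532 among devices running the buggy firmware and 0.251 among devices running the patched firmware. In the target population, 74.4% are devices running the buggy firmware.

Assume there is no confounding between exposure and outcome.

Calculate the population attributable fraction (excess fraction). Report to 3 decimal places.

Let p₁ = 0.532, p₀ = 0.251.
Overall risk P(Y=1) = π·p₁ + (1−π)·p₀ = 0.744×0.532 + 0.256×0.251 = 0.46006.
Under exogeneity, PAF = [P(Y=1) − p₀] / P(Y=1).
PAF = (0.46006 − 0.251) / 0.46006 ≈ 0.4544

PAF ≈ 0.454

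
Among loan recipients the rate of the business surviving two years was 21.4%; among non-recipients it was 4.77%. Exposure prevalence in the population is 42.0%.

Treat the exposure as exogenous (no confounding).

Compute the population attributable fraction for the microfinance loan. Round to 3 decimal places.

PAF ≈ 0.594

p₁ = 0.214, p₀ = 0.0477.
Overall risk P(Y=1) = π·p₁ + (1−π)·p₀ = 0.42×0.214 + 0.58×0.0477 = 0.11755.
Under exogeneity, PAF = [P(Y=1) − p₀] / P(Y=1).
PAF = (0.11755 − 0.0477) / 0.11755 ≈ 0.5942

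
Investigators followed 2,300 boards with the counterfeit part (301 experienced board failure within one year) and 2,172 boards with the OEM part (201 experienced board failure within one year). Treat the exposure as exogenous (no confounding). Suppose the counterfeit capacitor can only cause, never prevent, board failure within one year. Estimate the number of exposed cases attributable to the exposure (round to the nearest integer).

about 88 cases

p₁ = P(outcome | exposed) = 301/2300 = 0.13087
p₀ = P(outcome | unexposed) = 201/2172 = 0.092541
PN = (p₁ − p₀)/p₁ = (0.13087 − 0.092541) / 0.13087 ≈ 0.29287.
Attributable cases ≈ PN × (exposed cases) = 0.29287 × 301 ≈ 88.15.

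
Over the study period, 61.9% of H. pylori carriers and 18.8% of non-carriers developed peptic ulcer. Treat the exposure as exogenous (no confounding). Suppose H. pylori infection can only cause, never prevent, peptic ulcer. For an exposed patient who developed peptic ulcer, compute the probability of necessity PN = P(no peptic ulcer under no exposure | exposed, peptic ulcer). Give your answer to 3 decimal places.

PN ≈ 0.696

p₁ = 0.619, p₀ = 0.188.
Under exogeneity and monotonicity, PN = (p₁ − p₀) / p₁.
PN = (0.619 − 0.188) / 0.619 = 0.431 / 0.619 ≈ 0.6963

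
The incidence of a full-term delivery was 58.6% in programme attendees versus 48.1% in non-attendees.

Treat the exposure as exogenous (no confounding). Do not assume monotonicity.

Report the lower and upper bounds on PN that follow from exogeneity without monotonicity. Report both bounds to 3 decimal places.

p₁ = 0.586, p₀ = 0.481.
Under exogeneity alone the bounds on PN are max{0,(p₁−p₀)/p₁} ≤ PN ≤ min{1,(1−p₀)/p₁}.
  lower = (p₁ − p₀)/p₁ = 0.105 / 0.586 ≈ 0.1792
  upper = min{1, (1 − p₀)/p₁} = 0.519 / 0.586 ≈ 0.8857

0.179 ≤ PN ≤ 0.886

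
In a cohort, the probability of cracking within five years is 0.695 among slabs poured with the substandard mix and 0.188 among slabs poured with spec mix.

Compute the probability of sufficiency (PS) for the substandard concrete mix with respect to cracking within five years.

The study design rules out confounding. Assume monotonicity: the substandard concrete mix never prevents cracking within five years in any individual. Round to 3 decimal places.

Let p₁ = 0.695, p₀ = 0.188.
Under exogeneity and monotonicity, PS = (p₁ − p₀) / (1 − p₀).
PS = (0.695 − 0.188) / (1 − 0.188) = 0.507 / 0.812 ≈ 0.6244

PS ≈ 0.624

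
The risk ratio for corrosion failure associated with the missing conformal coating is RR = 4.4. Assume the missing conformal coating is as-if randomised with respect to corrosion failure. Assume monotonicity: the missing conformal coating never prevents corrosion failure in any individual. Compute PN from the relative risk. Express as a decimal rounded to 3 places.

PN ≈ 0.773

Under exogeneity and monotonicity, PN = (RR − 1) / RR = 1 − 1/RR.
PN = (4.4 − 1) / 4.4 = 3.4 / 4.4 ≈ 0.7727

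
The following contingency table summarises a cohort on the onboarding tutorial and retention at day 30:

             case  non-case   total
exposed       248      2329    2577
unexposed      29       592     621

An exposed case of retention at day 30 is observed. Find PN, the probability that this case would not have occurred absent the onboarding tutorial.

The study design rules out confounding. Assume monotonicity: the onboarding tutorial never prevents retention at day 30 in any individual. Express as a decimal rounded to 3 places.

PN ≈ 0.515

p₁ = P(outcome | exposed) = 248/2577 = 0.096236
p₀ = P(outcome | unexposed) = 29/621 = 0.046699
Under exogeneity and monotonicity, PN = (p₁ − p₀) / p₁.
PN = (0.096236 − 0.046699) / 0.096236 = 0.049537 / 0.096236 ≈ 0.5147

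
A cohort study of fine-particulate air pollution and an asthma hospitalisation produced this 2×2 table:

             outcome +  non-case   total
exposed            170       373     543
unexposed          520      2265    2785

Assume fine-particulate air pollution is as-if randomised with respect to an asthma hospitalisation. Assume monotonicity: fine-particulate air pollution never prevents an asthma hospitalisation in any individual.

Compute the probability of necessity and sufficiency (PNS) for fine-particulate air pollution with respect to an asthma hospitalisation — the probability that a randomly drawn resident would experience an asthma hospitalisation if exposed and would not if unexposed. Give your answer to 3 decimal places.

p₁ = P(outcome | exposed) = 170/543 = 0.31308
p₀ = P(outcome | unexposed) = 520/2785 = 0.18671
Under exogeneity and monotonicity, PNS = p₁ − p₀.
PNS = 0.31308 − 0.18671 = 0.12636

PNS ≈ 0.126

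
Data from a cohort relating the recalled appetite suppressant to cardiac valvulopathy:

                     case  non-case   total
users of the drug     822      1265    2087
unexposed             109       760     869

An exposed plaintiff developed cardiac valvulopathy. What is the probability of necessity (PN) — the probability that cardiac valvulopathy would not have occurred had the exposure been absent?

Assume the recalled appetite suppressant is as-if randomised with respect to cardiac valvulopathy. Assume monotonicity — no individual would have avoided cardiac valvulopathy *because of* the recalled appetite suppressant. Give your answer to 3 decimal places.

p₁ = P(outcome | exposed) = 822/2087 = 0.39387
p₀ = P(outcome | unexposed) = 109/869 = 0.12543
Under exogeneity and monotonicity, PN = (p₁ − p₀) / p₁.
PN = (0.39387 − 0.12543) / 0.39387 = 0.26844 / 0.39387 ≈ 0.6815

PN ≈ 0.682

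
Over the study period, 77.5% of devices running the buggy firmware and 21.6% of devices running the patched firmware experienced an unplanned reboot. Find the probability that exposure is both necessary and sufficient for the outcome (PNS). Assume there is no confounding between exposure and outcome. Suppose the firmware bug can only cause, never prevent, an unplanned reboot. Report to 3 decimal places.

PNS ≈ 0.559

p₁ = 0.775, p₀ = 0.216.
Under exogeneity and monotonicity, PNS = p₁ − p₀.
PNS = 0.775 − 0.216 = 0.559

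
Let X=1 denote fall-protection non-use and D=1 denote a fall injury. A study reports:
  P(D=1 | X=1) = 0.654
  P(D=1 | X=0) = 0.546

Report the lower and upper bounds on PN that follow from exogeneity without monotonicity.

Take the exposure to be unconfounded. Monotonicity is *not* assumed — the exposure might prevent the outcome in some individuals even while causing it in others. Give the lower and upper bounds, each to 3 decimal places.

Let p₁ = 0.654, p₀ = 0.546.
Under exogeneity alone the bounds on PN are max{0,(p₁−p₀)/p₁} ≤ PN ≤ min{1,(1−p₀)/p₁}.
  lower = (p₁ − p₀)/p₁ = 0.108 / 0.654 ≈ 0.1651
  upper = min{1, (1 − p₀)/p₁} = 0.454 / 0.654 ≈ 0.6942

0.165 ≤ PN ≤ 0.694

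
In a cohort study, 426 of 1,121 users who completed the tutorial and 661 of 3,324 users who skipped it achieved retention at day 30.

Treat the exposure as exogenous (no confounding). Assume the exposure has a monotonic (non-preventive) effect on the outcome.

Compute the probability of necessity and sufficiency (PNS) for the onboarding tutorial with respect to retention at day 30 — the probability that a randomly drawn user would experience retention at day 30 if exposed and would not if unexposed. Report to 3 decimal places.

PNS ≈ 0.181

p₁ = P(outcome | exposed) = 426/1121 = 0.38002
p₀ = P(outcome | unexposed) = 661/3324 = 0.19886
Under exogeneity and monotonicity, PNS = p₁ − p₀.
PNS = 0.38002 − 0.19886 = 0.18116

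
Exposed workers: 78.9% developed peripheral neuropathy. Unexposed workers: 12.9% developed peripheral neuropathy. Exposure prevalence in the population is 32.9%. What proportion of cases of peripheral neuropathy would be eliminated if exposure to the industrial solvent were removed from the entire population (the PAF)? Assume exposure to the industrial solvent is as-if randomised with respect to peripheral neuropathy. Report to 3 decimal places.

PAF ≈ 0.627

p₁ = 0.789, p₀ = 0.129.
Overall risk P(Y=1) = π·p₁ + (1−π)·p₀ = 0.329×0.789 + 0.671×0.129 = 0.34614.
Under exogeneity, PAF = [P(Y=1) − p₀] / P(Y=1).
PAF = (0.34614 − 0.129) / 0.34614 ≈ 0.6273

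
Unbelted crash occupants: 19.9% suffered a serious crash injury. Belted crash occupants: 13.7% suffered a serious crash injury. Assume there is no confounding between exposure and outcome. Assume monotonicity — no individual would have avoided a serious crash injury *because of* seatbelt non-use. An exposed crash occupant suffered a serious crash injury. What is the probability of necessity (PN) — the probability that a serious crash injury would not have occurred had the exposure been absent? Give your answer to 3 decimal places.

p₁ = 0.199, p₀ = 0.137.
Under exogeneity and monotonicity, PN = (p₁ − p₀) / p₁.
PN = (0.199 − 0.137) / 0.199 = 0.062 / 0.199 ≈ 0.3116

PN ≈ 0.312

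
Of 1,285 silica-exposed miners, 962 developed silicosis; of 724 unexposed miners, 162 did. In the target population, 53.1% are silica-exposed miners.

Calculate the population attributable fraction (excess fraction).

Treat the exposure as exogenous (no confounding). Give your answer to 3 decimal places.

p₁ = P(outcome | exposed) = 962/1285 = 0.74864
p₀ = P(outcome | unexposed) = 162/724 = 0.22376
Overall risk P(Y=1) = π·p₁ + (1−π)·p₀ = 0.531×0.74864 + 0.469×0.22376 = 0.50247.
Under exogeneity, PAF = [P(Y=1) − p₀] / P(Y=1).
PAF = (0.50247 − 0.22376) / 0.50247 ≈ 0.5547

PAF ≈ 0.555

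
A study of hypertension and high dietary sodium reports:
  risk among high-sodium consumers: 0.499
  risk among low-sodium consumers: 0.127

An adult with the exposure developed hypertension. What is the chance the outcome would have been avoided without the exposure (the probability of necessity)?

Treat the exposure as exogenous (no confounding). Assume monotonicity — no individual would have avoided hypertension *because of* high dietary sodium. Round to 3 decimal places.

Let p₁ = 0.499, p₀ = 0.127.
Under exogeneity and monotonicity, PN = (p₁ − p₀) / p₁.
PN = (0.499 − 0.127) / 0.499 = 0.372 / 0.499 ≈ 0.7455

PN ≈ 0.745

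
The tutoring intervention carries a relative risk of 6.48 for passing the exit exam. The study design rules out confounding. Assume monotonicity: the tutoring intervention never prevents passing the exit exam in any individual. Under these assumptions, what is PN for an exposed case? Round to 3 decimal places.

PN ≈ 0.846

Under exogeneity and monotonicity, PN = (RR − 1) / RR = 1 − 1/RR.
PN = (6.48 − 1) / 6.48 = 5.48 / 6.48 ≈ 0.8457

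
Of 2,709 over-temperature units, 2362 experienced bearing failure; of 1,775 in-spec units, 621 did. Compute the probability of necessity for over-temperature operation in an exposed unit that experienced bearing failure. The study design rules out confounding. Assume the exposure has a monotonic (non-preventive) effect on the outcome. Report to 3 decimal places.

PN ≈ 0.599

p₁ = P(outcome | exposed) = 2362/2709 = 0.87191
p₀ = P(outcome | unexposed) = 621/1775 = 0.34986
Under exogeneity and monotonicity, PN = (p₁ − p₀) / p₁.
PN = (0.87191 − 0.34986) / 0.87191 = 0.52205 / 0.87191 ≈ 0.5987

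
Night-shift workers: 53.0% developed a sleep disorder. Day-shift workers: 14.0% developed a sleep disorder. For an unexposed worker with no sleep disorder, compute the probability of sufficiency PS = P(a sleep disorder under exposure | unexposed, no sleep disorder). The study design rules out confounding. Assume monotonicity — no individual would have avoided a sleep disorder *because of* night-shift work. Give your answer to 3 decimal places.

p₁ = 0.53, p₀ = 0.14.
Under exogeneity and monotonicity, PS = (p₁ − p₀) / (1 − p₀).
PS = (0.53 − 0.14) / (1 − 0.14) = 0.39 / 0.86 ≈ 0.4535

PS ≈ 0.453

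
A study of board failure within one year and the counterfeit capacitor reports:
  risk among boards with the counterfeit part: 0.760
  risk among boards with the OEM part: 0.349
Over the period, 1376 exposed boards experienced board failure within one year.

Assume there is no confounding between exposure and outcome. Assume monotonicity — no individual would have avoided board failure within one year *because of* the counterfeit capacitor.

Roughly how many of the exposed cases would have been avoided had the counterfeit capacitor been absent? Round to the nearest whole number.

about 744 cases

Let p₁ = 0.76, p₀ = 0.349.
PN = (p₁ − p₀)/p₁ = (0.76 − 0.349) / 0.76 ≈ 0.54079.
Attributable cases ≈ PN × (exposed cases) = 0.54079 × 1376 ≈ 744.13.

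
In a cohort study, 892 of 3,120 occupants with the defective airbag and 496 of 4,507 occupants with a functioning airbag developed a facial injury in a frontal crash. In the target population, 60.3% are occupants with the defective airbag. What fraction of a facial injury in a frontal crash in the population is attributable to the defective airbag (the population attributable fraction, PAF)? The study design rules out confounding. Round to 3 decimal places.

PAF ≈ 0.491

p₁ = P(outcome | exposed) = 892/3120 = 0.2859
p₀ = P(outcome | unexposed) = 496/4507 = 0.11005
Overall risk P(Y=1) = π·p₁ + (1−π)·p₀ = 0.603×0.2859 + 0.397×0.11005 = 0.21609.
Under exogeneity, PAF = [P(Y=1) − p₀] / P(Y=1).
PAF = (0.21609 − 0.11005) / 0.21609 ≈ 0.4907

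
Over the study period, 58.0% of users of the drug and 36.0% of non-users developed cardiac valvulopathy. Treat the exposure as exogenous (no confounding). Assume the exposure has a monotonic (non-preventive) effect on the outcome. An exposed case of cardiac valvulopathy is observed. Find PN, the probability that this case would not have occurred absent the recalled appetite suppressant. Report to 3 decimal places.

PN ≈ 0.379

p₁ = 0.58, p₀ = 0.36.
Under exogeneity and monotonicity, PN = (p₁ − p₀) / p₁.
PN = (0.58 − 0.36) / 0.58 = 0.22 / 0.58 ≈ 0.3793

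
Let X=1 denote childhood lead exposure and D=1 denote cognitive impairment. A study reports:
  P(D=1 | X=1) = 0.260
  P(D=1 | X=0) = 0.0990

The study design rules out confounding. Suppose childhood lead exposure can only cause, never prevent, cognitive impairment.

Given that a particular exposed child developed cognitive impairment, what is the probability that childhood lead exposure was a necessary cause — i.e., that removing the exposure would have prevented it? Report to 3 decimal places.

PN ≈ 0.619

Let p₁ = 0.26, p₀ = 0.099.
Under exogeneity and monotonicity, PN = (p₁ − p₀) / p₁.
PN = (0.26 − 0.099) / 0.26 = 0.161 / 0.26 ≈ 0.6192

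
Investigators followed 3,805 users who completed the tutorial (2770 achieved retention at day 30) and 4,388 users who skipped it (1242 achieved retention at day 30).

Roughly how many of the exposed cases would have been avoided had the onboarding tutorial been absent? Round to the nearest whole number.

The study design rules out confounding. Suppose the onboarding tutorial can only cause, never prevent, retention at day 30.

p₁ = P(outcome | exposed) = 2770/3805 = 0.72799
p₀ = P(outcome | unexposed) = 1242/4388 = 0.28304
PN = (p₁ − p₀)/p₁ = (0.72799 − 0.28304) / 0.72799 ≈ 0.61120.
Attributable cases ≈ PN × (exposed cases) = 0.61120 × 2770 ≈ 1693.02.

about 1693 cases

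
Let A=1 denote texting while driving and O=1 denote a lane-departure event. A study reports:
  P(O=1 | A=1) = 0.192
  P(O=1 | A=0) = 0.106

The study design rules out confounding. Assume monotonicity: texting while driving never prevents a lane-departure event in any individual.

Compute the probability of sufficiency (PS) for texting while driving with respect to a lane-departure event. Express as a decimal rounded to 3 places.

PS ≈ 0.096

Let p₁ = 0.192, p₀ = 0.106.
Under exogeneity and monotonicity, PS = (p₁ − p₀) / (1 − p₀).
PS = (0.192 − 0.106) / (1 − 0.106) = 0.086 / 0.894 ≈ 0.0962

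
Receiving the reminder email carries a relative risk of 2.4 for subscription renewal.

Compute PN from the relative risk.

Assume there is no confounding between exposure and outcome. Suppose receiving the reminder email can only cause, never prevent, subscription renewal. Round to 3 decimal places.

PN ≈ 0.583

Under exogeneity and monotonicity, PN = (RR − 1) / RR = 1 − 1/RR.
PN = (2.4 − 1) / 2.4 = 1.4 / 2.4 ≈ 0.5833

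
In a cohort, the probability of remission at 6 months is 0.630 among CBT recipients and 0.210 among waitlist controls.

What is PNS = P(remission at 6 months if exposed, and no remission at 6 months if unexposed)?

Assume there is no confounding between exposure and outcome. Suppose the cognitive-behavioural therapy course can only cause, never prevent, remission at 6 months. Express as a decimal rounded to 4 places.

Let p₁ = 0.63, p₀ = 0.21.
Under exogeneity and monotonicity, PNS = p₁ − p₀.
PNS = 0.63 − 0.21 = 0.42

PNS ≈ 0.4200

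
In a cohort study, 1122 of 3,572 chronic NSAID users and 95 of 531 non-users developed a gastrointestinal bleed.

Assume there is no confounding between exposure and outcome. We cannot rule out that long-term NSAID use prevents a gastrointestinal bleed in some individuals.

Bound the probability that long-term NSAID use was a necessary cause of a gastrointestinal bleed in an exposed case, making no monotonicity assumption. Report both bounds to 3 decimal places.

0.430 ≤ PN ≤ 1.000

p₁ = P(outcome | exposed) = 1122/3572 = 0.31411
p₀ = P(outcome | unexposed) = 95/531 = 0.17891
Under exogeneity alone the bounds on PN are max{0,(p₁−p₀)/p₁} ≤ PN ≤ min{1,(1−p₀)/p₁}.
  lower = (p₁ − p₀)/p₁ = 0.1352 / 0.31411 ≈ 0.4304
  upper = min{1, (1 − p₀)/p₁} = 0.82109 / 0.31411 ≈ 2.6140 → capped at 1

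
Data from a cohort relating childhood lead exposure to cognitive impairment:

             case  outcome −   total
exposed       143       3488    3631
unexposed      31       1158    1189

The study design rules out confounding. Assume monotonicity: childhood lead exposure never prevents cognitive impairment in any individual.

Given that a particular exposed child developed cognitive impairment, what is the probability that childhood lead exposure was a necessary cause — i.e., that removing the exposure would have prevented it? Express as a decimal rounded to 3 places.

p₁ = P(outcome | exposed) = 143/3631 = 0.039383
p₀ = P(outcome | unexposed) = 31/1189 = 0.026072
Under exogeneity and monotonicity, PN = (p₁ − p₀)/p₁.
PN = (0.039383 − 0.026072) / 0.039383 ≈ 0.3380

PN ≈ 0.338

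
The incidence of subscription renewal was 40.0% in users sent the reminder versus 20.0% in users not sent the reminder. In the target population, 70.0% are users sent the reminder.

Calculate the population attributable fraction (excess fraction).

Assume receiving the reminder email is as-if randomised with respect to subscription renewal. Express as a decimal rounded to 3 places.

p₁ = 0.4, p₀ = 0.2.
Overall risk P(Y=1) = π·p₁ + (1−π)·p₀ = 0.7×0.4 + 0.3×0.2 = 0.34.
Under exogeneity, PAF = [P(Y=1) − p₀] / P(Y=1).
PAF = (0.34 − 0.2) / 0.34 ≈ 0.4118

PAF ≈ 0.412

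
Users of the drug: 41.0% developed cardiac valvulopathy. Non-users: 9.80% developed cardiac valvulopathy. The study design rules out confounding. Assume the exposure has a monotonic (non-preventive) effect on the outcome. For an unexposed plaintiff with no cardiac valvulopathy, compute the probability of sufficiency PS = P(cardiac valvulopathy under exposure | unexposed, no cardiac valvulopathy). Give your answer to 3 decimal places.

PS ≈ 0.346

p₁ = 0.41, p₀ = 0.098.
Under exogeneity and monotonicity, PS = (p₁ − p₀) / (1 − p₀).
PS = (0.41 − 0.098) / (1 − 0.098) = 0.312 / 0.902 ≈ 0.3459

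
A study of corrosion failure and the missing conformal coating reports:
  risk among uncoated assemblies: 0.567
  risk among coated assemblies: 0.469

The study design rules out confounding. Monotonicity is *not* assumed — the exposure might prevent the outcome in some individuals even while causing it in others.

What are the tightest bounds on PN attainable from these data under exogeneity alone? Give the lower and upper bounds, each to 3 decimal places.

0.173 ≤ PN ≤ 0.937

Let p₁ = 0.567, p₀ = 0.469.
Under exogeneity alone the bounds on PN are max{0,(p₁−p₀)/p₁} ≤ PN ≤ min{1,(1−p₀)/p₁}.
  lower = (p₁ − p₀)/p₁ = 0.098 / 0.567 ≈ 0.1728
  upper = min{1, (1 − p₀)/p₁} = 0.531 / 0.567 ≈ 0.9365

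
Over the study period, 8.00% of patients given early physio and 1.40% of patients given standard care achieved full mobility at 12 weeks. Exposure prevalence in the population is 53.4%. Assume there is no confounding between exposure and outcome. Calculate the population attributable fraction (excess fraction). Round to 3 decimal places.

p₁ = 0.08, p₀ = 0.014.
Overall risk P(Y=1) = π·p₁ + (1−π)·p₀ = 0.534×0.08 + 0.466×0.014 = 0.049244.
Under exogeneity, PAF = [P(Y=1) − p₀] / P(Y=1).
PAF = (0.049244 − 0.014) / 0.049244 ≈ 0.7157

PAF ≈ 0.716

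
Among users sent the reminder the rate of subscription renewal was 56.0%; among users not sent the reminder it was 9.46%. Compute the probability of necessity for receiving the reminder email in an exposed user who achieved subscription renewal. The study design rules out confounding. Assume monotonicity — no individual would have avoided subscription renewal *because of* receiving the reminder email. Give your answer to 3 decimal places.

PN ≈ 0.831

p₁ = 0.56, p₀ = 0.0946.
Under exogeneity and monotonicity, PN = (p₁ − p₀) / p₁.
PN = (0.56 − 0.0946) / 0.56 = 0.4654 / 0.56 ≈ 0.8311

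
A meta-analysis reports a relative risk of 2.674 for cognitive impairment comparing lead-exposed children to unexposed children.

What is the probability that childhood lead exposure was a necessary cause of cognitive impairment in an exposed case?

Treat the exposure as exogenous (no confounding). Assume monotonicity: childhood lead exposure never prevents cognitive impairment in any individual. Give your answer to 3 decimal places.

PN ≈ 0.626

Under exogeneity and monotonicity, PN = (RR − 1) / RR = 1 − 1/RR.
PN = (2.674 − 1) / 2.674 = 1.674 / 2.674 ≈ 0.6260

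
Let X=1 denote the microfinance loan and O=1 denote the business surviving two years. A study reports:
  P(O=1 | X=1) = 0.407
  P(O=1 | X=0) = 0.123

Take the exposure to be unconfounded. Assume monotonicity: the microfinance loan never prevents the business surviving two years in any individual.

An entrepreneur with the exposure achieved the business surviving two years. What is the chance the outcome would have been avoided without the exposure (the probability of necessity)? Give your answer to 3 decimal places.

PN ≈ 0.698

Let p₁ = 0.407, p₀ = 0.123.
Under exogeneity and monotonicity, PN = (p₁ − p₀) / p₁.
PN = (0.407 − 0.123) / 0.407 = 0.284 / 0.407 ≈ 0.6978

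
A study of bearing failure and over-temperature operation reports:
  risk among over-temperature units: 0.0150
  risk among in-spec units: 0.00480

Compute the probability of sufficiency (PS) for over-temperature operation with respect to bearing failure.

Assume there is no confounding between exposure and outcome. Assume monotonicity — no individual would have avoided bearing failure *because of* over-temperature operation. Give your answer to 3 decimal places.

PS ≈ 0.010

Let p₁ = 0.015, p₀ = 0.0048.
Under exogeneity and monotonicity, PS = (p₁ − p₀) / (1 − p₀).
PS = (0.015 − 0.0048) / (1 − 0.0048) = 0.0102 / 0.9952 ≈ 0.0102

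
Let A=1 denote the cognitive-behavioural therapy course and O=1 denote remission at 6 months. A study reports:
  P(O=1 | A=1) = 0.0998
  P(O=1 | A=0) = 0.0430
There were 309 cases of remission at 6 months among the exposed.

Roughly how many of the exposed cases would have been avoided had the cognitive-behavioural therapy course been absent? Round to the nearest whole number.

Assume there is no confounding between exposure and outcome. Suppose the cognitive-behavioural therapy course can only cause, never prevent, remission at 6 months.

about 176 cases

Let p₁ = 0.0998, p₀ = 0.043.
PN = (p₁ − p₀)/p₁ = (0.0998 − 0.043) / 0.0998 ≈ 0.56914.
Attributable cases ≈ PN × (exposed cases) = 0.56914 × 309 ≈ 175.86.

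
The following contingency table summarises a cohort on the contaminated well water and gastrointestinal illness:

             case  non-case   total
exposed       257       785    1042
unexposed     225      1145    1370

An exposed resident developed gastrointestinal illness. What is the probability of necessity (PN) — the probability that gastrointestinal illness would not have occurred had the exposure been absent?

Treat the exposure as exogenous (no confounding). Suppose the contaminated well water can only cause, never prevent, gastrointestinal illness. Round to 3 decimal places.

PN ≈ 0.334

p₁ = P(outcome | exposed) = 257/1042 = 0.24664
p₀ = P(outcome | unexposed) = 225/1370 = 0.16423
Under exogeneity and monotonicity, PN = (p₁ − p₀)/p₁.
PN = (0.24664 − 0.16423) / 0.24664 ≈ 0.3341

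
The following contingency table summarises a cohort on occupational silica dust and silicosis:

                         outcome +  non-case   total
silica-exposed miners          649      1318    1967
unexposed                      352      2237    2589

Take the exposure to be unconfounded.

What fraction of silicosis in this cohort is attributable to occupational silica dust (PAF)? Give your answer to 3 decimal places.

PAF ≈ 0.381

p₁ = P(outcome | exposed) = 649/1967 = 0.32994
p₀ = P(outcome | unexposed) = 352/2589 = 0.13596
Exposure prevalence π = 1967/4556 = 0.43174; overall risk P(Y=1) = 0.21971.
Under exogeneity, PAF = [P(Y=1) − p₀]/P(Y=1).
PAF = (0.21971 − 0.13596) / 0.21971 ≈ 0.3812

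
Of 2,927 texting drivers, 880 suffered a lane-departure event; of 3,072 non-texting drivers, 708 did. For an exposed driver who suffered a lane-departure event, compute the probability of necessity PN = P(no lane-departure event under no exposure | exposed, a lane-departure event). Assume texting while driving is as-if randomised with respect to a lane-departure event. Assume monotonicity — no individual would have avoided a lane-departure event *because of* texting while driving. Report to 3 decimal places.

PN ≈ 0.233

p₁ = P(outcome | exposed) = 880/2927 = 0.30065
p₀ = P(outcome | unexposed) = 708/3072 = 0.23047
Under exogeneity and monotonicity, PN = (p₁ − p₀) / p₁.
PN = (0.30065 − 0.23047) / 0.30065 = 0.07018 / 0.30065 ≈ 0.2334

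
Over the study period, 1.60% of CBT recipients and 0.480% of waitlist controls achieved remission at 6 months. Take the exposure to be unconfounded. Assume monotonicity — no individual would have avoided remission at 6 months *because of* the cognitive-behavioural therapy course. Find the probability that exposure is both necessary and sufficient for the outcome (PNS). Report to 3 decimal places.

PNS ≈ 0.011

p₁ = 0.016, p₀ = 0.0048.
Under exogeneity and monotonicity, PNS = p₁ − p₀.
PNS = 0.016 − 0.0048 = 0.0112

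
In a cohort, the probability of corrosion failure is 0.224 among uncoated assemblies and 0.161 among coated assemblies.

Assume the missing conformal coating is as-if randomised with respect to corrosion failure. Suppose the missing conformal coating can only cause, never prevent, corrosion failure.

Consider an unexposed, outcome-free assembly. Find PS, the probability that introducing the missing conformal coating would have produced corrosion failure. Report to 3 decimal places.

PS ≈ 0.075

Let p₁ = 0.224, p₀ = 0.161.
Under exogeneity and monotonicity, PS = (p₁ − p₀) / (1 − p₀).
PS = (0.224 − 0.161) / (1 − 0.161) = 0.063 / 0.839 ≈ 0.0751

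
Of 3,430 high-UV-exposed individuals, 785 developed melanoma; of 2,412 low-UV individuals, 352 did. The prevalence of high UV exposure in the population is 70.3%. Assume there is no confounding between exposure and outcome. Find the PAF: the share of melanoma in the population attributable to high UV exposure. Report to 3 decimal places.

p₁ = P(outcome | exposed) = 785/3430 = 0.22886
p₀ = P(outcome | unexposed) = 352/2412 = 0.14594
Overall risk P(Y=1) = π·p₁ + (1−π)·p₀ = 0.703×0.22886 + 0.297×0.14594 = 0.20423.
Under exogeneity, PAF = [P(Y=1) − p₀] / P(Y=1).
PAF = (0.20423 − 0.14594) / 0.20423 ≈ 0.2854

PAF ≈ 0.285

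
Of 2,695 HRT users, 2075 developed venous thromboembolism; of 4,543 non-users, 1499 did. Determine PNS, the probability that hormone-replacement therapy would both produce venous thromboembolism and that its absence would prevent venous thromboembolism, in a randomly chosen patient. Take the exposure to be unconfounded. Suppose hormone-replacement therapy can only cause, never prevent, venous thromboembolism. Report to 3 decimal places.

p₁ = P(outcome | exposed) = 2075/2695 = 0.76994
p₀ = P(outcome | unexposed) = 1499/4543 = 0.32996
Under exogeneity and monotonicity, PNS = p₁ − p₀.
PNS = 0.76994 − 0.32996 = 0.43999

PNS ≈ 0.440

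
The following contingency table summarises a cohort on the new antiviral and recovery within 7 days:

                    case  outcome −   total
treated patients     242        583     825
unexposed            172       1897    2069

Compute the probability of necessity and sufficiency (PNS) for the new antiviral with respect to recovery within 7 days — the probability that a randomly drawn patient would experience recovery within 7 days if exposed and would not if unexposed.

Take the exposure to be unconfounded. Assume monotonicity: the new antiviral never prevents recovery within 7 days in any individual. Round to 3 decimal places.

PNS ≈ 0.210

p₁ = P(outcome | exposed) = 242/825 = 0.29333
p₀ = P(outcome | unexposed) = 172/2069 = 0.083132
Under exogeneity and monotonicity, PNS = p₁ − p₀.
PNS = 0.29333 − 0.083132 = 0.2102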